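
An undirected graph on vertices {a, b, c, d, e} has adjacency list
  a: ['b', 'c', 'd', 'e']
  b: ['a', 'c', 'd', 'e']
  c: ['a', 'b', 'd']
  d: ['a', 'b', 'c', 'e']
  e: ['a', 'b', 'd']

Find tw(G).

3

A width-3 tree decomposition is:
Bags: B1 = {a, b, d, e}  B2 = {a, b, c, d}
Tree: B1–B2
Every bag has size at most 4, so the width is 4 − 1 = 3 and tw(G) ≤ 3. Conversely, {a, b, d, e} is a clique of size 4, and the vertices of any clique must share a bag in every tree decomposition; so some bag has ≥ 4 vertices and tw(G) ≥ 3. Hence tw(G) = 3 exactly.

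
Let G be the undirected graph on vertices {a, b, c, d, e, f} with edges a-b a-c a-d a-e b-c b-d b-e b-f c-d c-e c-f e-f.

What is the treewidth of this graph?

3

A width-3 tree decomposition is:
Bags: B1 = {b, c, e, f}  B2 = {a, b, c, e}  B3 = {a, b, c, d}
Tree: B1–B2, B2–B3
The largest bag has 4 vertices, giving width 3; this decomposition certifies tw(G) ≤ 3. Conversely, {a, b, c, d} is a clique of size 4, and the vertices of any clique must share a bag in every tree decomposition; so some bag has ≥ 4 vertices and tw(G) ≥ 3. Combining the bounds, tw(G) = 3.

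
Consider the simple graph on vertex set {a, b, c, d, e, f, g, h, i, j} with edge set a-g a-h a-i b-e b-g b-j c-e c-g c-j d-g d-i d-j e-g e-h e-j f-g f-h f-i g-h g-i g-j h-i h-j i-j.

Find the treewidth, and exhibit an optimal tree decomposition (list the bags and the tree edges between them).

Treewidth 3.
Bags: B1 = {e, g, h, j}  B2 = {g, h, i, j}  B3 = {a, g, h, i}  B4 = {f, g, h, i}  B5 = {d, g, i, j}  B6 = {b, e, g, j}  B7 = {c, e, g, j}
Tree: B1–B2, B2–B3, B2–B4, B2–B5, B1–B6, B6–B7

Every bag has size at most 4, so the width is 4 − 1 = 3 and tw(G) ≤ 3. Conversely, {a, g, h, i} is a clique of size 4, and the vertices of any clique must share a bag in every tree decomposition; so some bag has ≥ 4 vertices and tw(G) ≥ 3. The upper and lower bounds meet at 3, so that is the treewidth.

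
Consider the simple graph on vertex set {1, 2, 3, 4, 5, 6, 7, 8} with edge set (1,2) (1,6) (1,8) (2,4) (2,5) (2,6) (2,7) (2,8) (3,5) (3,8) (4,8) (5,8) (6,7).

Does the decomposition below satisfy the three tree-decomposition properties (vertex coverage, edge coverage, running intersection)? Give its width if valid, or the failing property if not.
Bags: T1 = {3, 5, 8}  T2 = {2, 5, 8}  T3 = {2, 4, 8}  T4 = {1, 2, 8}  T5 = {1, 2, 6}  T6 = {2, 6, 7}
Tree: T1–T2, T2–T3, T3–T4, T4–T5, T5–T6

Vertex coverage: the bags together contain {1, 2, 3, 4, 5, 6, 7, 8}, the full vertex set. Edge coverage: each edge of G has both endpoints in at least one bag. Running intersection: for every vertex, the bags containing it form a connected subtree. All three properties hold, so this is a valid tree decomposition of width max|bag| − 1 = 2, and hence tw(G) ≤ 2.

Yes; width 2.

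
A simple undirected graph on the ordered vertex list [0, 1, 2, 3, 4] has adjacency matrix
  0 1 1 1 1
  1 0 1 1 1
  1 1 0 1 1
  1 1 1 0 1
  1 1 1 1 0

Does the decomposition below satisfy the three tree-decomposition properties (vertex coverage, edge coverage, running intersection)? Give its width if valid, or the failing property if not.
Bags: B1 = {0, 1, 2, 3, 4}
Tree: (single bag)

Checking the three conditions: (i) the bags cover all of {0, 1, 2, 3, 4}; (ii) for each edge, some bag contains both endpoints; (iii) the bags containing any fixed vertex form a subtree. All hold, so the decomposition is valid with width 5 − 1 = 4.

Yes; width 4.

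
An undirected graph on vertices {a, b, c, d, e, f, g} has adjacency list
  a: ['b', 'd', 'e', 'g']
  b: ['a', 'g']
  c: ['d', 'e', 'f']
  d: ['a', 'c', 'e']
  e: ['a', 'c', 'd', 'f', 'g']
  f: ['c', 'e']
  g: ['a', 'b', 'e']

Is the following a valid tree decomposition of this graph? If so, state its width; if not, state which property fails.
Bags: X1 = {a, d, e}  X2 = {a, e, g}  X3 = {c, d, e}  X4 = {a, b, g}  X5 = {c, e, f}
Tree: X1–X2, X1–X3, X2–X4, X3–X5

Yes; width 2.

Checking the three conditions: (i) the bags cover all of {a, b, c, d, e, f, g}; (ii) for each edge, some bag contains both endpoints; (iii) the bags containing any fixed vertex form a subtree. All hold, so the decomposition is valid with width 3 − 1 = 2.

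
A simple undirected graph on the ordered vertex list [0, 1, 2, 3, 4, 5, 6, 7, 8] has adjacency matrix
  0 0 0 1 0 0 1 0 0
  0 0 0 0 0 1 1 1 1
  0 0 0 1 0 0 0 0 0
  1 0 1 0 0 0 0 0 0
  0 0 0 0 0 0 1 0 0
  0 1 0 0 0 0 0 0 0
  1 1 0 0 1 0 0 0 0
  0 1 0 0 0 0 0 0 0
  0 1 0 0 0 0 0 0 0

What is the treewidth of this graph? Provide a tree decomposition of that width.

Every bag has size at most 2, so the width is 2 − 1 = 1 and tw(G) ≤ 1. G has an edge, so its treewidth is at least 1. Therefore the treewidth is 1.

Treewidth 1.
One such decomposition:
Bags: B1 = {4, 6}  B2 = {1, 6}  B3 = {0, 6}  B4 = {1, 7}  B5 = {0, 3}  B6 = {1, 5}  B7 = {2, 3}  B8 = {1, 8}
Tree: B1–B2, B2–B3, B2–B4, B3–B5, B2–B6, B5–B7, B2–B8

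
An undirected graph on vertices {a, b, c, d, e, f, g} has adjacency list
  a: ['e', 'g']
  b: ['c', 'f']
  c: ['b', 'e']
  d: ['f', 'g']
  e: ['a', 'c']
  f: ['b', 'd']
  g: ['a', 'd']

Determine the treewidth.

2

A width-2 tree decomposition is:
Bags: B1 = {a, d, g}  B2 = {a, d, f}  B3 = {a, b, f}  B4 = {a, b, c}  B5 = {a, c, e}
Tree: B1–B2, B2–B3, B3–B4, B4–B5
Each bag holds 3 vertices, so the decomposition has width 2, which upper-bounds the treewidth. The edges a–g–d–f–b–c–e–a form a cycle, so G is not a tree and its treewidth is at least 2. The upper and lower bounds meet at 2, so that is the treewidth.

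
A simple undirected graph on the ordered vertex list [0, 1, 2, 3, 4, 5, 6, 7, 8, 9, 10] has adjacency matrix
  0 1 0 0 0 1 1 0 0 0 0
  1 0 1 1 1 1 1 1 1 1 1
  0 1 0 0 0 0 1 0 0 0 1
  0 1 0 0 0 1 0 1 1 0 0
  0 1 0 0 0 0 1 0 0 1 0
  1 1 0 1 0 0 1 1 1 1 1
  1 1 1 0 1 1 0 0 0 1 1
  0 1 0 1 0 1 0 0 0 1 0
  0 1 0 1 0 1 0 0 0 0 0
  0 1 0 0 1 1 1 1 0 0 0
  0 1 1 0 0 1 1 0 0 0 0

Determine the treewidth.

3

A width-3 tree decomposition is:
Bags: B1 = {1, 5, 7, 9}  B2 = {1, 5, 6, 9}  B3 = {0, 1, 5, 6}  B4 = {1, 4, 6, 9}  B5 = {1, 5, 6, 10}  B6 = {1, 3, 5, 7}  B7 = {1, 2, 6, 10}  B8 = {1, 3, 5, 8}
Tree: B1–B2, B2–B3, B2–B4, B2–B5, B1–B6, B5–B7, B6–B8
Each bag holds 4 vertices, so the decomposition has width 3, which upper-bounds the treewidth. On the other hand G contains the 4-clique {1, 2, 6, 10}. A clique must lie in a single bag of any decomposition, so no decomposition can have width below 3. Therefore the treewidth is 3.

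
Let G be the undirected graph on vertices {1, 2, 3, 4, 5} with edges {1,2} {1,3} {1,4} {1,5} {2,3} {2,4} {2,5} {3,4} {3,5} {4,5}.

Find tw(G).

4

A width-4 tree decomposition is:
Bags: B1 = {1, 2, 3, 4, 5}
Tree: (single bag)
A single bag containing all 5 vertices is trivially a valid decomposition of width 4. For the lower bound, the 5 vertices {1, 2, 3, 4, 5} are pairwise adjacent, and any tree decomposition puts a clique entirely inside one bag — forcing width ≥ 4. Combining the bounds, tw(G) = 4.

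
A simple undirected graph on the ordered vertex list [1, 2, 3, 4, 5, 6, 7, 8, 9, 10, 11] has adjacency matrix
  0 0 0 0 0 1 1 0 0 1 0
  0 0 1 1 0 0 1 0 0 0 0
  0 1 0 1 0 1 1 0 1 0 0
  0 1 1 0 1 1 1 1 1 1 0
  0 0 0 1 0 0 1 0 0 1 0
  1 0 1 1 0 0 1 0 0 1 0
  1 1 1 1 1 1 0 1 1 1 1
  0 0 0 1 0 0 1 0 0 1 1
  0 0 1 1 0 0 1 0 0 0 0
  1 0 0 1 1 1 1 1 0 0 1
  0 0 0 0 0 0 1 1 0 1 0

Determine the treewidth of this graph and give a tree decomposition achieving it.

The largest bag has 4 vertices, giving width 3; this decomposition certifies tw(G) ≤ 3. For the lower bound, the 4 vertices {1, 6, 7, 10} are pairwise adjacent, and any tree decomposition puts a clique entirely inside one bag — forcing width ≥ 3. Combining the bounds, tw(G) = 3.

Treewidth 3.
One such decomposition:
Bags: B1 = {4, 7, 8, 10}  B2 = {4, 6, 7, 10}  B3 = {1, 6, 7, 10}  B4 = {3, 4, 6, 7}  B5 = {3, 4, 7, 9}  B6 = {7, 8, 10, 11}  B7 = {2, 3, 4, 7}  B8 = {4, 5, 7, 10}
Tree: B1–B2, B2–B3, B2–B4, B4–B5, B1–B6, B5–B7, B2–B8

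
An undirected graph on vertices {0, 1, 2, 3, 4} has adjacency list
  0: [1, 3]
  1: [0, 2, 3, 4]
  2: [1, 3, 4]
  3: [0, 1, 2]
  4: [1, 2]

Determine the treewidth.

2

A width-2 tree decomposition is:
Bags: B1 = {1, 2, 3}  B2 = {1, 2, 4}  B3 = {0, 1, 3}
Tree: B1–B2, B1–B3
The largest bag has 3 vertices, giving width 2; this decomposition certifies tw(G) ≤ 2. On the other hand G contains the 3-clique {0, 1, 3}. A clique must lie in a single bag of any decomposition, so no decomposition can have width below 2. The upper and lower bounds meet at 2, so that is the treewidth.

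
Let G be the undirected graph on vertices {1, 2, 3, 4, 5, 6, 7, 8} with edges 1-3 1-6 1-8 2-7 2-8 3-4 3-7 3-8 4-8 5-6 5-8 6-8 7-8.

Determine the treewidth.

2

A width-2 tree decomposition is:
Bags: B1 = {1, 3, 8}  B2 = {1, 6, 8}  B3 = {3, 7, 8}  B4 = {2, 7, 8}  B5 = {3, 4, 8}  B6 = {5, 6, 8}
Tree: B1–B2, B1–B3, B3–B4, B1–B5, B2–B6
Every bag has size at most 3, so the width is 3 − 1 = 2 and tw(G) ≤ 2. Conversely, {2, 7, 8} is a clique of size 3, and the vertices of any clique must share a bag in every tree decomposition; so some bag has ≥ 3 vertices and tw(G) ≥ 2. The upper and lower bounds meet at 2, so that is the treewidth.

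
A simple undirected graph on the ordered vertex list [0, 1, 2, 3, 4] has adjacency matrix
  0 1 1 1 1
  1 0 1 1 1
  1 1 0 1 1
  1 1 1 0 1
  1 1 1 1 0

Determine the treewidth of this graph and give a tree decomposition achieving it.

A single bag containing all 5 vertices is trivially a valid decomposition of width 4. Conversely, {0, 1, 2, 3, 4} is a clique of size 5, and the vertices of any clique must share a bag in every tree decomposition; so some bag has ≥ 5 vertices and tw(G) ≥ 4. Combining the bounds, tw(G) = 4.

Treewidth 4.
One such decomposition:
Bags: B1 = {0, 1, 2, 3, 4}
Tree: (single bag)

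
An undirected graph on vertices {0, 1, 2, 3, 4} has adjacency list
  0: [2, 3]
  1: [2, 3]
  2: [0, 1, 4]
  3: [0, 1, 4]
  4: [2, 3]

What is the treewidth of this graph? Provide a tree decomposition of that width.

Every bag has size at most 3, so the width is 3 − 1 = 2 and tw(G) ≤ 2. For the lower bound, G contains the cycle 2–4–3–0–2, so G is not a forest; only forests have treewidth ≤ 1, hence tw(G) ≥ 2. The upper and lower bounds meet at 2, so that is the treewidth.

Treewidth 2.
One such decomposition:
Bags: B1 = {2, 3, 4}  B2 = {0, 2, 3}  B3 = {1, 2, 3}
Tree: B1–B2, B2–B3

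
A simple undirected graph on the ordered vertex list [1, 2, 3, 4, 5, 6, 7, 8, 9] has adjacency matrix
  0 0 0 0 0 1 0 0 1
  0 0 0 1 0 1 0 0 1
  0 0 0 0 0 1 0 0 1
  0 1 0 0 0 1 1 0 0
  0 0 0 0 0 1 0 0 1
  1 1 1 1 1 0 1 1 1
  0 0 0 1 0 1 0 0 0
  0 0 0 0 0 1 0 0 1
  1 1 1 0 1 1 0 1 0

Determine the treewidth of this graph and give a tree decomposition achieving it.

The largest bag has 3 vertices, giving width 2; this decomposition certifies tw(G) ≤ 2. For the lower bound, the 3 vertices {1, 6, 9} are pairwise adjacent, and any tree decomposition puts a clique entirely inside one bag — forcing width ≥ 2. Combining the bounds, tw(G) = 2.

Treewidth 2.
Bags: B1 = {3, 6, 9}  B2 = {1, 6, 9}  B3 = {6, 8, 9}  B4 = {2, 6, 9}  B5 = {2, 4, 6}  B6 = {5, 6, 9}  B7 = {4, 6, 7}
Tree: B1–B2, B1–B3, B3–B4, B4–B5, B2–B6, B5–B7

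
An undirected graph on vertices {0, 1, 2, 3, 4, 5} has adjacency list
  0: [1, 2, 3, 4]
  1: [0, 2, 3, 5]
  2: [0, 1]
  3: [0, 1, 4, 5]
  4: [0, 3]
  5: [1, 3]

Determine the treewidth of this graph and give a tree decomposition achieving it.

The largest bag has 3 vertices, giving width 2; this decomposition certifies tw(G) ≤ 2. For the lower bound, the 3 vertices {0, 1, 2} are pairwise adjacent, and any tree decomposition puts a clique entirely inside one bag — forcing width ≥ 2. Combining the bounds, tw(G) = 2.

Treewidth 2.
One optimal decomposition is:
Bags: B1 = {0, 1, 3}  B2 = {0, 3, 4}  B3 = {1, 3, 5}  B4 = {0, 1, 2}
Tree: B1–B2, B1–B3, B1–B4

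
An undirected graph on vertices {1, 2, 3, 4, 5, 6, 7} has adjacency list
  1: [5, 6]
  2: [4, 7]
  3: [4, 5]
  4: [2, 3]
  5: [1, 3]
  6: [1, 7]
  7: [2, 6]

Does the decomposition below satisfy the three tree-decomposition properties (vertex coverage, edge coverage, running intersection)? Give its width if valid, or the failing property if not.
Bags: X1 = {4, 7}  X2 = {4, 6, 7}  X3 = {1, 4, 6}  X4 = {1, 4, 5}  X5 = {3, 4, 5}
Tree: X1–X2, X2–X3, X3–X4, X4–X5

A tree decomposition must satisfy three properties: every vertex lies in some bag; for every edge, both endpoints lie together in some bag; and for every vertex, the bags containing it form a connected subtree. Here vertex 2 appears in no bag, so the decomposition is invalid.

No — vertex 2 appears in no bag.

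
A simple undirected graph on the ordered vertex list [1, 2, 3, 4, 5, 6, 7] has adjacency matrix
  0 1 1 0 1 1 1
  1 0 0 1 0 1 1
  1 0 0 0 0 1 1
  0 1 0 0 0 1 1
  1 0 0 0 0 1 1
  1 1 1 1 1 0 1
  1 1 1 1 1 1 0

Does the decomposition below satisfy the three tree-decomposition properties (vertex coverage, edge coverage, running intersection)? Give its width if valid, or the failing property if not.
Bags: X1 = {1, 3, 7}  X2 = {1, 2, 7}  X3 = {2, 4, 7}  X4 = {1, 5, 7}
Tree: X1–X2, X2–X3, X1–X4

No — vertex 6 appears in no bag.

A tree decomposition must satisfy three properties: every vertex lies in some bag; for every edge, both endpoints lie together in some bag; and for every vertex, the bags containing it form a connected subtree. Here vertex 6 appears in no bag, so the decomposition is invalid.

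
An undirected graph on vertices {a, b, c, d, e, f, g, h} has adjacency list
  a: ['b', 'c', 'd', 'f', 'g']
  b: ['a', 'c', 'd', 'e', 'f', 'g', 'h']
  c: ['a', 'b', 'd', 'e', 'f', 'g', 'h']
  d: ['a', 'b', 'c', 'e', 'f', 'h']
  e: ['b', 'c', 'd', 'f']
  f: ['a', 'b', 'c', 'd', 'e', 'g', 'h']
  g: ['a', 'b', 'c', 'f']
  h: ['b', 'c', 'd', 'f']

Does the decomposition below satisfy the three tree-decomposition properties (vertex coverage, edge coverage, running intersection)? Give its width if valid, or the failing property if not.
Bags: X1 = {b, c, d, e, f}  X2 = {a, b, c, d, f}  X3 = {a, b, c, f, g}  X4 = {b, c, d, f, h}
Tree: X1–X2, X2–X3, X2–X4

Yes; width 4.

Checking the three conditions: (i) the bags cover all of {a, b, c, d, e, f, g, h}; (ii) for each edge, some bag contains both endpoints; (iii) the bags containing any fixed vertex form a subtree. All hold, so the decomposition is valid with width 5 − 1 = 4.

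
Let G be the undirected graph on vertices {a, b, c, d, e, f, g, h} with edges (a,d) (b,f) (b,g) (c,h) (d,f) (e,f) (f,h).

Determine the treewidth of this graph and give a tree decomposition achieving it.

Every bag has size at most 2, so the width is 2 − 1 = 1 and tw(G) ≤ 1. G has an edge, so its treewidth is at least 1. Hence tw(G) = 1 exactly.

Treewidth 1.
Bags: B1 = {f, h}  B2 = {e, f}  B3 = {d, f}  B4 = {c, h}  B5 = {b, f}  B6 = {b, g}  B7 = {a, d}
Tree: B1–B2, B1–B3, B1–B4, B1–B5, B5–B6, B3–B7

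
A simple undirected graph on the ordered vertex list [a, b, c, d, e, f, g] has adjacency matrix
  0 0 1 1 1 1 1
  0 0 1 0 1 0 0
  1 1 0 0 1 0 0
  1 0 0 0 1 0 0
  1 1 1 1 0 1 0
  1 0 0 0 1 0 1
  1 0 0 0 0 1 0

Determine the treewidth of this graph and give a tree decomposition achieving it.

Each bag holds 3 vertices, so the decomposition has width 2, which upper-bounds the treewidth. On the other hand G contains the 3-clique {a, f, g}. A clique must lie in a single bag of any decomposition, so no decomposition can have width below 2. Hence tw(G) = 2 exactly.

Treewidth 2.
One such decomposition:
Bags: B1 = {a, c, e}  B2 = {a, e, f}  B3 = {a, d, e}  B4 = {b, c, e}  B5 = {a, f, g}
Tree: B1–B2, B1–B3, B1–B4, B2–B5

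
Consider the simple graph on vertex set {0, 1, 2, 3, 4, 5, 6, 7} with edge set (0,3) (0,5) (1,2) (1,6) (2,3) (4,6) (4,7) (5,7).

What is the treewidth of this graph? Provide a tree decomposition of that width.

The largest bag has 3 vertices, giving width 2; this decomposition certifies tw(G) ≤ 2. Since 0–3–2–1–6–4–7–5–0 is a cycle in G, G is not acyclic. Forests are exactly the graphs of treewidth ≤ 1, so tw(G) ≥ 2. Therefore the treewidth is 2.

Treewidth 2.
Bags: B1 = {0, 2, 3}  B2 = {0, 1, 2}  B3 = {0, 1, 6}  B4 = {0, 4, 6}  B5 = {0, 4, 7}  B6 = {0, 5, 7}
Tree: B1–B2, B2–B3, B3–B4, B4–B5, B5–B6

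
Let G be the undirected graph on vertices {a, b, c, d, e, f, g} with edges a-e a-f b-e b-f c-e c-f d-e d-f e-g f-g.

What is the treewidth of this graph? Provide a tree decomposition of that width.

Treewidth 2.
One such decomposition:
Bags: B1 = {d, e, f}  B2 = {a, e, f}  B3 = {e, f, g}  B4 = {c, e, f}  B5 = {b, e, f}
Tree: B1–B2, B2–B3, B3–B4, B4–B5

The largest bag has 3 vertices, giving width 2; this decomposition certifies tw(G) ≤ 2. The edges f–d–e–a–f form a cycle, so G is not a tree and its treewidth is at least 2. The upper and lower bounds meet at 2, so that is the treewidth.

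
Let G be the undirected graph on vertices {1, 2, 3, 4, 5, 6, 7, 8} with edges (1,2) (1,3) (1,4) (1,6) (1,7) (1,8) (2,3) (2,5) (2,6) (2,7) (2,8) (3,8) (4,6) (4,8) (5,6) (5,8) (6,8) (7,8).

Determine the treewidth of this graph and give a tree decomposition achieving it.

Each bag holds 4 vertices, so the decomposition has width 3, which upper-bounds the treewidth. For the lower bound, the 4 vertices {1, 2, 3, 8} are pairwise adjacent, and any tree decomposition puts a clique entirely inside one bag — forcing width ≥ 3. Combining the bounds, tw(G) = 3.

Treewidth 3.
Bags: B1 = {1, 2, 6, 8}  B2 = {1, 2, 3, 8}  B3 = {1, 4, 6, 8}  B4 = {1, 2, 7, 8}  B5 = {2, 5, 6, 8}
Tree: B1–B2, B1–B3, B1–B4, B1–B5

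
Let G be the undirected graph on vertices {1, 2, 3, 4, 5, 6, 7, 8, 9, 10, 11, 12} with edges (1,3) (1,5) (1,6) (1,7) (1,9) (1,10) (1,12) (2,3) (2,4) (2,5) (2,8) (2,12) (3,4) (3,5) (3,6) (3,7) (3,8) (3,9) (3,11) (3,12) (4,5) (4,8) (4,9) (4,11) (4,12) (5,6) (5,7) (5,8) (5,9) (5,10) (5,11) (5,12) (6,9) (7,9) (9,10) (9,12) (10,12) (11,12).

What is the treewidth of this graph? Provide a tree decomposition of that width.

Treewidth 4.
One optimal decomposition is:
Bags: B1 = {3, 4, 5, 9, 12}  B2 = {1, 3, 5, 9, 12}  B3 = {1, 5, 9, 10, 12}  B4 = {1, 3, 5, 7, 9}  B5 = {1, 3, 5, 6, 9}  B6 = {2, 3, 4, 5, 12}  B7 = {2, 3, 4, 5, 8}  B8 = {3, 4, 5, 11, 12}
Tree: B1–B2, B2–B3, B2–B4, B2–B5, B1–B6, B6–B7, B1–B8

Each bag holds 5 vertices, so the decomposition has width 4, which upper-bounds the treewidth. Conversely, {1, 5, 9, 10, 12} is a clique of size 5, and the vertices of any clique must share a bag in every tree decomposition; so some bag has ≥ 5 vertices and tw(G) ≥ 4. Hence tw(G) = 4 exactly.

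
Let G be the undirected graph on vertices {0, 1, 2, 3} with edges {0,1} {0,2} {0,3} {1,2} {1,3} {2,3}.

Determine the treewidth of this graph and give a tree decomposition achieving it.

Treewidth 3.
One optimal decomposition is:
Bags: B1 = {0, 1, 2, 3}
Tree: (single bag)

With just one bag of size 4, the width is 4 − 1 = 3, so tw(G) ≤ 3. On the other hand G contains the 4-clique {0, 1, 2, 3}. A clique must lie in a single bag of any decomposition, so no decomposition can have width below 3. Therefore the treewidth is 3.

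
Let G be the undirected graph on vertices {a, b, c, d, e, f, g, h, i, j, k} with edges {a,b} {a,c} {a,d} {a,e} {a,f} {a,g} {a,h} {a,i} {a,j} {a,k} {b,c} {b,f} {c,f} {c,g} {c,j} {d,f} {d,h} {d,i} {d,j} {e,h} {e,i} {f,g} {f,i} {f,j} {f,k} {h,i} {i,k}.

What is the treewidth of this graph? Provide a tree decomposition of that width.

Treewidth 3.
One such decomposition:
Bags: B1 = {a, d, f, j}  B2 = {a, c, f, j}  B3 = {a, d, f, i}  B4 = {a, f, i, k}  B5 = {a, d, h, i}  B6 = {a, e, h, i}  B7 = {a, c, f, g}  B8 = {a, b, c, f}
Tree: B1–B2, B1–B3, B3–B4, B3–B5, B5–B6, B2–B7, B2–B8

Every bag has size at most 4, so the width is 4 − 1 = 3 and tw(G) ≤ 3. On the other hand G contains the 4-clique {a, e, h, i}. A clique must lie in a single bag of any decomposition, so no decomposition can have width below 3. Hence tw(G) = 3 exactly.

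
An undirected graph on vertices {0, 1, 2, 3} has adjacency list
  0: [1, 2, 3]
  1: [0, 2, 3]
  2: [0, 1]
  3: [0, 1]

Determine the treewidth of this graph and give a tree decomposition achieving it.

Every bag has size at most 3, so the width is 3 − 1 = 2 and tw(G) ≤ 2. Conversely, {0, 1, 2} is a clique of size 3, and the vertices of any clique must share a bag in every tree decomposition; so some bag has ≥ 3 vertices and tw(G) ≥ 2. The upper and lower bounds meet at 2, so that is the treewidth.

Treewidth 2.
Bags: B1 = {0, 1, 3}  B2 = {0, 1, 2}
Tree: B1–B2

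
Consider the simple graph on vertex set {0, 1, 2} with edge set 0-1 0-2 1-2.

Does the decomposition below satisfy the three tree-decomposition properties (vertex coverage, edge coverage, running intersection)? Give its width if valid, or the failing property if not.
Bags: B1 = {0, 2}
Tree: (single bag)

No — vertex 1 appears in no bag.

A tree decomposition must satisfy three properties: every vertex lies in some bag; for every edge, both endpoints lie together in some bag; and for every vertex, the bags containing it form a connected subtree. Here vertex 1 appears in no bag, so the decomposition is invalid.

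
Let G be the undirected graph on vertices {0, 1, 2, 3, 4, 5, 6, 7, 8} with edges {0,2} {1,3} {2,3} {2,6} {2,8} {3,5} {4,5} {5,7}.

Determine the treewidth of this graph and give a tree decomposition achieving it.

Each bag holds 2 vertices, so the decomposition has width 1, which upper-bounds the treewidth. Any graph with an edge has treewidth ≥ 1, and G has the edge 2–3. Therefore the treewidth is 1.

Treewidth 1.
One such decomposition:
Bags: B1 = {2, 3}  B2 = {0, 2}  B3 = {3, 5}  B4 = {2, 6}  B5 = {4, 5}  B6 = {1, 3}  B7 = {5, 7}  B8 = {2, 8}
Tree: B1–B2, B1–B3, B2–B4, B3–B5, B3–B6, B3–B7, B1–B8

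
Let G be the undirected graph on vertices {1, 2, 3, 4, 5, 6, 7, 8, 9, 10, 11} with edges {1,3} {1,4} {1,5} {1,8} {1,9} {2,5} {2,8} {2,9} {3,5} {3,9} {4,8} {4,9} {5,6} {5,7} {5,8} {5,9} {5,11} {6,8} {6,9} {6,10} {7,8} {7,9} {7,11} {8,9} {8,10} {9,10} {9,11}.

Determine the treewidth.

A width-3 tree decomposition is:
Bags: B1 = {5, 7, 8, 9}  B2 = {5, 7, 9, 11}  B3 = {2, 5, 8, 9}  B4 = {1, 5, 8, 9}  B5 = {1, 3, 5, 9}  B6 = {1, 4, 8, 9}  B7 = {5, 6, 8, 9}  B8 = {6, 8, 9, 10}
Tree: B1–B2, B1–B3, B1–B4, B4–B5, B4–B6, B3–B7, B7–B8
Every bag has size at most 4, so the width is 4 − 1 = 3 and tw(G) ≤ 3. On the other hand G contains the 4-clique {6, 8, 9, 10}. A clique must lie in a single bag of any decomposition, so no decomposition can have width below 3. The upper and lower bounds meet at 3, so that is the treewidth.

3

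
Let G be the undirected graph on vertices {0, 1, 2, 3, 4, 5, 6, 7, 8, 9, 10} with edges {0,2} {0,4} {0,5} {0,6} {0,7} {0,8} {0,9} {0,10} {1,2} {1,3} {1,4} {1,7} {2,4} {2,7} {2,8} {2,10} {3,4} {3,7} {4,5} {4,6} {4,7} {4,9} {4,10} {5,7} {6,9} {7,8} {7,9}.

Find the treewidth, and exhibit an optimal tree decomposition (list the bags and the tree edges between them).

Treewidth 3.
One such decomposition:
Bags: B1 = {0, 2, 4, 7}  B2 = {0, 2, 7, 8}  B3 = {1, 2, 4, 7}  B4 = {0, 4, 5, 7}  B5 = {0, 4, 7, 9}  B6 = {0, 4, 6, 9}  B7 = {0, 2, 4, 10}  B8 = {1, 3, 4, 7}
Tree: B1–B2, B1–B3, B1–B4, B1–B5, B5–B6, B1–B7, B3–B8

The largest bag has 4 vertices, giving width 3; this decomposition certifies tw(G) ≤ 3. Conversely, {0, 2, 7, 8} is a clique of size 4, and the vertices of any clique must share a bag in every tree decomposition; so some bag has ≥ 4 vertices and tw(G) ≥ 3. Combining the bounds, tw(G) = 3.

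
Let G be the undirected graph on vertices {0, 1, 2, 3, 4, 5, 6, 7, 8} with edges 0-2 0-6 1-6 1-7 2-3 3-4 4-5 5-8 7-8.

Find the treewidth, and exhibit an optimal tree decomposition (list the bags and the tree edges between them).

Treewidth 2.
One optimal decomposition is:
Bags: B1 = {5, 7, 8}  B2 = {1, 5, 7}  B3 = {1, 5, 6}  B4 = {0, 5, 6}  B5 = {0, 2, 5}  B6 = {2, 3, 5}  B7 = {3, 4, 5}
Tree: B1–B2, B2–B3, B3–B4, B4–B5, B5–B6, B6–B7

The largest bag has 3 vertices, giving width 2; this decomposition certifies tw(G) ≤ 2. The edges 5–8–7–1–6–0–2–3–4–5 form a cycle, so G is not a tree and its treewidth is at least 2. Therefore the treewidth is 2.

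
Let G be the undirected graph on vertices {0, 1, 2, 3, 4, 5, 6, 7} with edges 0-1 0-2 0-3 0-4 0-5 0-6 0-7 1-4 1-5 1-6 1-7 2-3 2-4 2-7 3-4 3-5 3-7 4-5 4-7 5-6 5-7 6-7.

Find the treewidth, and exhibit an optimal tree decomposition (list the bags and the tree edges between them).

Treewidth 4.
Bags: B1 = {0, 2, 3, 4, 7}  B2 = {0, 3, 4, 5, 7}  B3 = {0, 1, 4, 5, 7}  B4 = {0, 1, 5, 6, 7}
Tree: B1–B2, B2–B3, B3–B4

Each bag holds 5 vertices, so the decomposition has width 4, which upper-bounds the treewidth. For the lower bound, the 5 vertices {0, 1, 4, 5, 7} are pairwise adjacent, and any tree decomposition puts a clique entirely inside one bag — forcing width ≥ 4. Hence tw(G) = 4 exactly.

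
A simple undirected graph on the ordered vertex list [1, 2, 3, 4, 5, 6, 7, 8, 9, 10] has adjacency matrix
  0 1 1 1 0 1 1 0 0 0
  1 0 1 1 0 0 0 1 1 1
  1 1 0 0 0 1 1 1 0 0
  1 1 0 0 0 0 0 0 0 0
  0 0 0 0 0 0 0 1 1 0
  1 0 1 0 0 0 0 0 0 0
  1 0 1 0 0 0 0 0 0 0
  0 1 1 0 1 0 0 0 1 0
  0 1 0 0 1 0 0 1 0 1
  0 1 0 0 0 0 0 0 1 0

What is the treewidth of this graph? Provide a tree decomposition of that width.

Treewidth 2.
Bags: B1 = {2, 3, 8}  B2 = {1, 2, 3}  B3 = {1, 3, 6}  B4 = {2, 8, 9}  B5 = {5, 8, 9}  B6 = {2, 9, 10}  B7 = {1, 2, 4}  B8 = {1, 3, 7}
Tree: B1–B2, B2–B3, B1–B4, B4–B5, B4–B6, B2–B7, B2–B8

The largest bag has 3 vertices, giving width 2; this decomposition certifies tw(G) ≤ 2. Conversely, {2, 8, 9} is a clique of size 3, and the vertices of any clique must share a bag in every tree decomposition; so some bag has ≥ 3 vertices and tw(G) ≥ 2. Therefore the treewidth is 2.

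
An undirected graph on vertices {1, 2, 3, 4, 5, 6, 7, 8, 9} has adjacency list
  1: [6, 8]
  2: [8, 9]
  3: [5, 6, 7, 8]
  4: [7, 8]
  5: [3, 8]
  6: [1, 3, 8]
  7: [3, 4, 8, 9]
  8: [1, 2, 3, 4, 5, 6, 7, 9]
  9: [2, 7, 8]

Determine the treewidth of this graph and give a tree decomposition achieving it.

The largest bag has 3 vertices, giving width 2; this decomposition certifies tw(G) ≤ 2. On the other hand G contains the 3-clique {1, 6, 8}. A clique must lie in a single bag of any decomposition, so no decomposition can have width below 2. Combining the bounds, tw(G) = 2.

Treewidth 2.
Bags: B1 = {3, 7, 8}  B2 = {3, 5, 8}  B3 = {7, 8, 9}  B4 = {4, 7, 8}  B5 = {3, 6, 8}  B6 = {2, 8, 9}  B7 = {1, 6, 8}
Tree: B1–B2, B1–B3, B1–B4, B1–B5, B3–B6, B5–B7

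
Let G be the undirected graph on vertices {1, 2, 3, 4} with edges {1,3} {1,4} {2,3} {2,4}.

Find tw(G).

2

A width-2 tree decomposition is:
Bags: B1 = {2, 3, 4}  B2 = {1, 3, 4}
Tree: B1–B2
The largest bag has 3 vertices, giving width 2; this decomposition certifies tw(G) ≤ 2. Since 4–2–3–1–4 is a cycle in G, G is not acyclic. Forests are exactly the graphs of treewidth ≤ 1, so tw(G) ≥ 2. Combining the bounds, tw(G) = 2.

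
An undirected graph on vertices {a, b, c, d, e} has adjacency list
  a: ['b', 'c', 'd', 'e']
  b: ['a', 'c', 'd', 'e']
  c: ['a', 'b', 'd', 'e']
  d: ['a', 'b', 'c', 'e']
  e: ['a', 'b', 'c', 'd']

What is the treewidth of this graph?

A width-4 tree decomposition is:
Bags: B1 = {a, b, c, d, e}
Tree: (single bag)
With just one bag of size 5, the width is 5 − 1 = 4, so tw(G) ≤ 4. Conversely, {a, b, c, d, e} is a clique of size 5, and the vertices of any clique must share a bag in every tree decomposition; so some bag has ≥ 5 vertices and tw(G) ≥ 4. Hence tw(G) = 4 exactly.

4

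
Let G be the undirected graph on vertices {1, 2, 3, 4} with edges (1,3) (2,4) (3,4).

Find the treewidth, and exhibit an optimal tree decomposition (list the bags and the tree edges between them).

Treewidth 1.
One optimal decomposition is:
Bags: B1 = {1, 3}  B2 = {3, 4}  B3 = {2, 4}
Tree: B1–B2, B2–B3

The largest bag has 2 vertices, giving width 1; this decomposition certifies tw(G) ≤ 1. Any graph with an edge has treewidth ≥ 1, and G has the edge 1–3. The upper and lower bounds meet at 1, so that is the treewidth.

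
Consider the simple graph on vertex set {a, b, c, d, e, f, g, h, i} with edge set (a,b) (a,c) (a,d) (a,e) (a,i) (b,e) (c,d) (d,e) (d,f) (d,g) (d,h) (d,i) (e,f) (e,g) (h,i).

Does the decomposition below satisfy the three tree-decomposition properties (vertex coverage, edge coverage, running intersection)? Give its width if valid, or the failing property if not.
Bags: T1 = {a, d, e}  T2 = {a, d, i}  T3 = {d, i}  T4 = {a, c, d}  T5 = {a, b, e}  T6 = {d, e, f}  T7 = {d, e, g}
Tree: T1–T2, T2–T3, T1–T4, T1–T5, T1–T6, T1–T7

No — vertex h appears in no bag.

A tree decomposition must satisfy three properties: every vertex lies in some bag; for every edge, both endpoints lie together in some bag; and for every vertex, the bags containing it form a connected subtree. Here vertex h appears in no bag, so the decomposition is invalid.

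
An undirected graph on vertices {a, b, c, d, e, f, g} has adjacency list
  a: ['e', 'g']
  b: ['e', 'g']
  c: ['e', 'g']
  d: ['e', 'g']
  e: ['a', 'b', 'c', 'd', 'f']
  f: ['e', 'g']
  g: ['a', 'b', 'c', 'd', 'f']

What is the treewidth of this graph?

A width-2 tree decomposition is:
Bags: B1 = {e, f, g}  B2 = {b, e, g}  B3 = {c, e, g}  B4 = {d, e, g}  B5 = {a, e, g}
Tree: B1–B2, B2–B3, B3–B4, B4–B5
Every bag has size at most 3, so the width is 3 − 1 = 2 and tw(G) ≤ 2. Since e–f–g–b–e is a cycle in G, G is not acyclic. Forests are exactly the graphs of treewidth ≤ 1, so tw(G) ≥ 2. Combining the bounds, tw(G) = 2.

2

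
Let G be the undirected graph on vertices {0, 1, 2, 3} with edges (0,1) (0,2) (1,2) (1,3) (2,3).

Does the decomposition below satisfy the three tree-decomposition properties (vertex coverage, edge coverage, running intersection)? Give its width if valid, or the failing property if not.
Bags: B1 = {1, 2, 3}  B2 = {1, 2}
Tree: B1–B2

A tree decomposition must satisfy three properties: every vertex lies in some bag; for every edge, both endpoints lie together in some bag; and for every vertex, the bags containing it form a connected subtree. Here vertex 0 appears in no bag, so the decomposition is invalid.

No — vertex 0 appears in no bag.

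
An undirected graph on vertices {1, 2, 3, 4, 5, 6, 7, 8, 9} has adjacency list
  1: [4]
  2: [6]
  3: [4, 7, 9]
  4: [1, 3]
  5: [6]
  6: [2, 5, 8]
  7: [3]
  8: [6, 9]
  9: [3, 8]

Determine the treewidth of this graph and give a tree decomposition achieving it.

Each bag holds 2 vertices, so the decomposition has width 1, which upper-bounds the treewidth. G has an edge, so its treewidth is at least 1. Hence tw(G) = 1 exactly.

Treewidth 1.
One such decomposition:
Bags: B1 = {8, 9}  B2 = {3, 9}  B3 = {6, 8}  B4 = {2, 6}  B5 = {3, 7}  B6 = {3, 4}  B7 = {5, 6}  B8 = {1, 4}
Tree: B1–B2, B1–B3, B3–B4, B2–B5, B5–B6, B4–B7, B6–B8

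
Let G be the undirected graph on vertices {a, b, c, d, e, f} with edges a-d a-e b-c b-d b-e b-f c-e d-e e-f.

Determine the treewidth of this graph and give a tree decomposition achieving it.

Treewidth 2.
One optimal decomposition is:
Bags: B1 = {b, e, f}  B2 = {b, c, e}  B3 = {b, d, e}  B4 = {a, d, e}
Tree: B1–B2, B2–B3, B3–B4

The largest bag has 3 vertices, giving width 2; this decomposition certifies tw(G) ≤ 2. Conversely, {a, d, e} is a clique of size 3, and the vertices of any clique must share a bag in every tree decomposition; so some bag has ≥ 3 vertices and tw(G) ≥ 2. Hence tw(G) = 2 exactly.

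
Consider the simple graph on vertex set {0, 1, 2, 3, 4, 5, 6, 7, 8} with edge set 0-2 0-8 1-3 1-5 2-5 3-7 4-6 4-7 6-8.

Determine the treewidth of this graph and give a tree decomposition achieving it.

Treewidth 2.
One such decomposition:
Bags: B1 = {3, 4, 7}  B2 = {1, 3, 4}  B3 = {1, 4, 5}  B4 = {2, 4, 5}  B5 = {0, 2, 4}  B6 = {0, 4, 8}  B7 = {4, 6, 8}
Tree: B1–B2, B2–B3, B3–B4, B4–B5, B5–B6, B6–B7

Every bag has size at most 3, so the width is 3 − 1 = 2 and tw(G) ≤ 2. The edges 4–7–3–1–5–2–0–8–6–4 form a cycle, so G is not a tree and its treewidth is at least 2. Hence tw(G) = 2 exactly.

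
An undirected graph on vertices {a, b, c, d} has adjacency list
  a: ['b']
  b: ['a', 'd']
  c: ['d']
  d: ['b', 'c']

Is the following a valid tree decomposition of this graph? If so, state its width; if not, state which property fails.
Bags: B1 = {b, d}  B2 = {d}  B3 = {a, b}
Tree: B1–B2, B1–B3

A tree decomposition must satisfy three properties: every vertex lies in some bag; for every edge, both endpoints lie together in some bag; and for every vertex, the bags containing it form a connected subtree. Here vertex c appears in no bag, so the decomposition is invalid.

No — vertex c appears in no bag.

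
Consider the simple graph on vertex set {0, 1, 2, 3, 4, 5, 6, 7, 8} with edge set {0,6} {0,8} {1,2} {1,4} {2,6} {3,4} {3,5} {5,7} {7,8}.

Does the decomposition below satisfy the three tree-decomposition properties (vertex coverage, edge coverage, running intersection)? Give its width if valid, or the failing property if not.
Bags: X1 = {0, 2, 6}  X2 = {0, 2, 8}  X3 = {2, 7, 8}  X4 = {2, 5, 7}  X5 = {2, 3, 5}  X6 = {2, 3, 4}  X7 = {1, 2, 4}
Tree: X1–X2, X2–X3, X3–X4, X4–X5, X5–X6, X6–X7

Yes; width 2.

Every vertex of G appears in some bag (union = {0, 1, 2, 3, 4, 5, 6, 7, 8}); every edge is covered by a bag; and for each vertex v the set of bags containing v is connected in the bag tree. The decomposition is therefore valid. The largest bag has 3 vertices, so the width is 2.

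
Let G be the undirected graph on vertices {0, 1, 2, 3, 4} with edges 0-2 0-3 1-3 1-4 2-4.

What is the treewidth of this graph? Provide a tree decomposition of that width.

Treewidth 2.
One optimal decomposition is:
Bags: B1 = {1, 2, 4}  B2 = {1, 2, 3}  B3 = {0, 2, 3}
Tree: B1–B2, B2–B3

Each bag holds 3 vertices, so the decomposition has width 2, which upper-bounds the treewidth. Since 2–4–1–3–0–2 is a cycle in G, G is not acyclic. Forests are exactly the graphs of treewidth ≤ 1, so tw(G) ≥ 2. Combining the bounds, tw(G) = 2.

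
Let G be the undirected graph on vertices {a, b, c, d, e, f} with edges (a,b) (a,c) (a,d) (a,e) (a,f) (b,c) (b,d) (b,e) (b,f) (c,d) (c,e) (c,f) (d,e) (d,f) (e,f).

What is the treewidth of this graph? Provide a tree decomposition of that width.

Treewidth 5.
One such decomposition:
Bags: B1 = {a, b, c, d, e, f}
Tree: (single bag)

With just one bag of size 6, the width is 6 − 1 = 5, so tw(G) ≤ 5. On the other hand G contains the 6-clique {a, b, c, d, e, f}. A clique must lie in a single bag of any decomposition, so no decomposition can have width below 5. The upper and lower bounds meet at 5, so that is the treewidth.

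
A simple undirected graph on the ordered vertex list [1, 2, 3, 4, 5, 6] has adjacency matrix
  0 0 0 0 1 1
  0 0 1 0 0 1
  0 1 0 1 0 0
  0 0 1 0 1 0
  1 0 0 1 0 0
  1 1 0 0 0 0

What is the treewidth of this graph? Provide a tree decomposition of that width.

Treewidth 2.
One such decomposition:
Bags: B1 = {2, 3, 6}  B2 = {1, 3, 6}  B3 = {1, 3, 5}  B4 = {3, 4, 5}
Tree: B1–B2, B2–B3, B3–B4

The largest bag has 3 vertices, giving width 2; this decomposition certifies tw(G) ≤ 2. For the lower bound, G contains the cycle 3–2–6–1–5–4–3, so G is not a forest; only forests have treewidth ≤ 1, hence tw(G) ≥ 2. Therefore the treewidth is 2.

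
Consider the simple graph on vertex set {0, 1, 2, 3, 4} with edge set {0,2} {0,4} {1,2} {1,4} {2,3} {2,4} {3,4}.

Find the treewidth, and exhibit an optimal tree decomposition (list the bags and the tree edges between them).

Each bag holds 3 vertices, so the decomposition has width 2, which upper-bounds the treewidth. On the other hand G contains the 3-clique {0, 2, 4}. A clique must lie in a single bag of any decomposition, so no decomposition can have width below 2. Therefore the treewidth is 2.

Treewidth 2.
Bags: B1 = {0, 2, 4}  B2 = {1, 2, 4}  B3 = {2, 3, 4}
Tree: B1–B2, B1–B3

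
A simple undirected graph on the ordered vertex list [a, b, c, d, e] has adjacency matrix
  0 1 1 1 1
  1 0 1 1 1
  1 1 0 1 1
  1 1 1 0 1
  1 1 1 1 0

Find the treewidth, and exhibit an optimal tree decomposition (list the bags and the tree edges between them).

Treewidth 4.
One optimal decomposition is:
Bags: B1 = {a, b, c, d, e}
Tree: (single bag)

With just one bag of size 5, the width is 5 − 1 = 4, so tw(G) ≤ 4. On the other hand G contains the 5-clique {a, b, c, d, e}. A clique must lie in a single bag of any decomposition, so no decomposition can have width below 4. Combining the bounds, tw(G) = 4.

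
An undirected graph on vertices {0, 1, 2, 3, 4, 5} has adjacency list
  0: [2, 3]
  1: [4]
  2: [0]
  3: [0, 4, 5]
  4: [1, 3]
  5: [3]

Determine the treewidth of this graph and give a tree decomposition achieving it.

Every bag has size at most 2, so the width is 2 − 1 = 1 and tw(G) ≤ 1. Any graph with an edge has treewidth ≥ 1, and G has the edge 5–3. Hence tw(G) = 1 exactly.

Treewidth 1.
One such decomposition:
Bags: B1 = {3, 5}  B2 = {3, 4}  B3 = {0, 3}  B4 = {1, 4}  B5 = {0, 2}
Tree: B1–B2, B1–B3, B2–B4, B3–B5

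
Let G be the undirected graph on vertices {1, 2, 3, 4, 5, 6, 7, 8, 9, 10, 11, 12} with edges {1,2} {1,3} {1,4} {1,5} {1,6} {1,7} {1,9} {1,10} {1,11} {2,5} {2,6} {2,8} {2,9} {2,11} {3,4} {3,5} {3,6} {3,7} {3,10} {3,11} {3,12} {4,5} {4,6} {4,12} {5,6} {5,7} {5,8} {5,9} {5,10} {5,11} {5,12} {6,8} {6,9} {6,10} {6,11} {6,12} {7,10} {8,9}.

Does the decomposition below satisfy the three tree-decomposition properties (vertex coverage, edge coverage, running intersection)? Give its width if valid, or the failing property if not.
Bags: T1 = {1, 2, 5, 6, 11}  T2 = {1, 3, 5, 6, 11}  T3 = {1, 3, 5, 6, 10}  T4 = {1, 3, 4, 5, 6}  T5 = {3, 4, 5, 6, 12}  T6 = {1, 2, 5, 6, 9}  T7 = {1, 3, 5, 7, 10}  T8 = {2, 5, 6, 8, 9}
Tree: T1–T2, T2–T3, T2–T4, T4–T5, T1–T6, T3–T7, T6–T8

Yes; width 4.

Every vertex of G appears in some bag (union = {1, 2, 3, 4, 5, 6, 7, 8, 9, 10, 11, 12}); every edge is covered by a bag; and for each vertex v the set of bags containing v is connected in the bag tree. The decomposition is therefore valid. The largest bag has 5 vertices, so the width is 4.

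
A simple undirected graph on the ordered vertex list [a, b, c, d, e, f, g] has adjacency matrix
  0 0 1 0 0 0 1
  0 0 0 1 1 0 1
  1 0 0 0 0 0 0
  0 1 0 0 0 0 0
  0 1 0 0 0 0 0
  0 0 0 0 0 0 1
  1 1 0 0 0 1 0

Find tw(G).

A width-1 tree decomposition is:
Bags: B1 = {b, d}  B2 = {b, g}  B3 = {a, g}  B4 = {a, c}  B5 = {b, e}  B6 = {f, g}
Tree: B1–B2, B2–B3, B3–B4, B2–B5, B2–B6
Every bag has size at most 2, so the width is 2 − 1 = 1 and tw(G) ≤ 1. Any graph with an edge has treewidth ≥ 1, and G has the edge d–b. The upper and lower bounds meet at 1, so that is the treewidth.

1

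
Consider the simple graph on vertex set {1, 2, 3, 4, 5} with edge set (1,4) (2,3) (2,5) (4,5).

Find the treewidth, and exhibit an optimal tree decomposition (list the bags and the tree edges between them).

Every bag has size at most 2, so the width is 2 − 1 = 1 and tw(G) ≤ 1. Since G has at least one edge (e.g. 3–2), it is not an edgeless graph, so tw(G) ≥ 1. The upper and lower bounds meet at 1, so that is the treewidth.

Treewidth 1.
One optimal decomposition is:
Bags: B1 = {2, 3}  B2 = {2, 5}  B3 = {4, 5}  B4 = {1, 4}
Tree: B1–B2, B2–B3, B3–B4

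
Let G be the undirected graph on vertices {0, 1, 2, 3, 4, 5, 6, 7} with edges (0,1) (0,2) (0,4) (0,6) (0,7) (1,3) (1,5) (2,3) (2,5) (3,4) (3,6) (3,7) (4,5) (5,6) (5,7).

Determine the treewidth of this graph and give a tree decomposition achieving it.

Every bag has size at most 4, so the width is 4 − 1 = 3 and tw(G) ≤ 3. For the lower bound: the 4 vertex sets {0,4}, {5,6}, {3}, {1} are disjoint, each induces a connected subgraph, and every pair is joined by at least one edge of G. Contracting each set to a single vertex therefore yields K_{4} as a minor, and since treewidth is minor-monotone, tw(G) ≥ tw(K_{4}) = 3. The upper and lower bounds meet at 3, so that is the treewidth.

Treewidth 3.
One optimal decomposition is:
Bags: B1 = {0, 3, 4, 5}  B2 = {0, 3, 5, 6}  B3 = {0, 1, 3, 5}  B4 = {0, 2, 3, 5}  B5 = {0, 3, 5, 7}
Tree: B1–B2, B2–B3, B3–B4, B4–B5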